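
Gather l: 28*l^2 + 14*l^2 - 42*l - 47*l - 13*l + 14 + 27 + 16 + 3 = 42*l^2 - 102*l + 60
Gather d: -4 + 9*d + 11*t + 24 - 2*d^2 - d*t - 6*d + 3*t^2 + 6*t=-2*d^2 + d*(3 - t) + 3*t^2 + 17*t + 20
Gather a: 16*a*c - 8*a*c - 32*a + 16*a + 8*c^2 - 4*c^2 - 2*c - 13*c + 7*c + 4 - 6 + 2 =a*(8*c - 16) + 4*c^2 - 8*c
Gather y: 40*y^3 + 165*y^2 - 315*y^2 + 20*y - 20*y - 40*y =40*y^3 - 150*y^2 - 40*y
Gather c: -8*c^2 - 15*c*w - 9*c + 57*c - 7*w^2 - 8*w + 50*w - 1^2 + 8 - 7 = -8*c^2 + c*(48 - 15*w) - 7*w^2 + 42*w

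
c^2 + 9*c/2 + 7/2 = (c + 1)*(c + 7/2)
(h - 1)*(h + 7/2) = h^2 + 5*h/2 - 7/2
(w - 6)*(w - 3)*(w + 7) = w^3 - 2*w^2 - 45*w + 126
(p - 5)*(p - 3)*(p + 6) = p^3 - 2*p^2 - 33*p + 90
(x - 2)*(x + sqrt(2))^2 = x^3 - 2*x^2 + 2*sqrt(2)*x^2 - 4*sqrt(2)*x + 2*x - 4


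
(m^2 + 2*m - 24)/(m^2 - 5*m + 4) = (m + 6)/(m - 1)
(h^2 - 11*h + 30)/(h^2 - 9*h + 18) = (h - 5)/(h - 3)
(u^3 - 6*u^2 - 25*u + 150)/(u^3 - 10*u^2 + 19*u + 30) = (u + 5)/(u + 1)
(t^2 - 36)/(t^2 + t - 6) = (t^2 - 36)/(t^2 + t - 6)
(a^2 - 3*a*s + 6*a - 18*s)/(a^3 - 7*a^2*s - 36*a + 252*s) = (-a + 3*s)/(-a^2 + 7*a*s + 6*a - 42*s)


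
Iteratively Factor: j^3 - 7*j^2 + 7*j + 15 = (j + 1)*(j^2 - 8*j + 15) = (j - 5)*(j + 1)*(j - 3)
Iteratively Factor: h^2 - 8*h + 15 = (h - 3)*(h - 5)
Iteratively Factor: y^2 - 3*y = (y)*(y - 3)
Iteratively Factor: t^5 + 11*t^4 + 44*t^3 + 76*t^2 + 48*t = (t + 2)*(t^4 + 9*t^3 + 26*t^2 + 24*t) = (t + 2)^2*(t^3 + 7*t^2 + 12*t) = t*(t + 2)^2*(t^2 + 7*t + 12) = t*(t + 2)^2*(t + 3)*(t + 4)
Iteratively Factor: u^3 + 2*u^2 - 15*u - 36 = (u - 4)*(u^2 + 6*u + 9) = (u - 4)*(u + 3)*(u + 3)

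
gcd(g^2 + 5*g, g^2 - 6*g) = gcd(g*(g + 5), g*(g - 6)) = g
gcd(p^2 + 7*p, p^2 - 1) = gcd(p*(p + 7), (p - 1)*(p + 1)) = 1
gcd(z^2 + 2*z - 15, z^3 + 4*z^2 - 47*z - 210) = z + 5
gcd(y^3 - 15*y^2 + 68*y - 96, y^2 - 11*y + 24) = y^2 - 11*y + 24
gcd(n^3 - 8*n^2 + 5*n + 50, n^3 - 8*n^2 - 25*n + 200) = n - 5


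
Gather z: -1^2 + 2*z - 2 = 2*z - 3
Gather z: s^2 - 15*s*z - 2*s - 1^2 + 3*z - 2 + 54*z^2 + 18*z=s^2 - 2*s + 54*z^2 + z*(21 - 15*s) - 3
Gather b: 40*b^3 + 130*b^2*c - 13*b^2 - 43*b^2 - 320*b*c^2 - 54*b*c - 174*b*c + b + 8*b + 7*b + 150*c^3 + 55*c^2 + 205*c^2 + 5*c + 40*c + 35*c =40*b^3 + b^2*(130*c - 56) + b*(-320*c^2 - 228*c + 16) + 150*c^3 + 260*c^2 + 80*c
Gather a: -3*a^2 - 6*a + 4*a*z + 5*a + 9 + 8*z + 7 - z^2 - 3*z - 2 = -3*a^2 + a*(4*z - 1) - z^2 + 5*z + 14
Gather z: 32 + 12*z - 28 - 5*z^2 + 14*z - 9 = -5*z^2 + 26*z - 5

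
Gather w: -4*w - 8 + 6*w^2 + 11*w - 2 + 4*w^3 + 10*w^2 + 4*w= 4*w^3 + 16*w^2 + 11*w - 10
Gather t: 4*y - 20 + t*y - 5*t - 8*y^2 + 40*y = t*(y - 5) - 8*y^2 + 44*y - 20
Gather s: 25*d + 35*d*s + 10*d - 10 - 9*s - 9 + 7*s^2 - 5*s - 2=35*d + 7*s^2 + s*(35*d - 14) - 21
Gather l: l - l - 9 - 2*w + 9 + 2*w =0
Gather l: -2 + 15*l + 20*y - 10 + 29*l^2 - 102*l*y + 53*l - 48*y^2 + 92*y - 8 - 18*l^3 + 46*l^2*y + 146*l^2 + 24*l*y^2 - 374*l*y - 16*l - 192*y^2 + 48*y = -18*l^3 + l^2*(46*y + 175) + l*(24*y^2 - 476*y + 52) - 240*y^2 + 160*y - 20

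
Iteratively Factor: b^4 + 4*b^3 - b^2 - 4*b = (b - 1)*(b^3 + 5*b^2 + 4*b) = (b - 1)*(b + 1)*(b^2 + 4*b) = b*(b - 1)*(b + 1)*(b + 4)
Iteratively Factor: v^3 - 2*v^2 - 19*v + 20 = (v - 1)*(v^2 - v - 20) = (v - 1)*(v + 4)*(v - 5)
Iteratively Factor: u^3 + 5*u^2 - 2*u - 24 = (u + 4)*(u^2 + u - 6) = (u - 2)*(u + 4)*(u + 3)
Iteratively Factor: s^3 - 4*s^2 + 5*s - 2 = (s - 1)*(s^2 - 3*s + 2) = (s - 1)^2*(s - 2)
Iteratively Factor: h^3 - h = (h)*(h^2 - 1) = h*(h + 1)*(h - 1)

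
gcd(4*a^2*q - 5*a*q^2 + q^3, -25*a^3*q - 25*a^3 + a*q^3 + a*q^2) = 1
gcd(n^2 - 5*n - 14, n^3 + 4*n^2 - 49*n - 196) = n - 7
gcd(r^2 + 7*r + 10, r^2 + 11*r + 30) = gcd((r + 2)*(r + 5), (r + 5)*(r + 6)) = r + 5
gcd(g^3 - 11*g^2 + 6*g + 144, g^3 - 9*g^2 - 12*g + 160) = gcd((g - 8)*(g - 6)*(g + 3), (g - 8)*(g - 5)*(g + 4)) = g - 8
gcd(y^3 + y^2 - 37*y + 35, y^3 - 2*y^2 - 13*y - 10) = y - 5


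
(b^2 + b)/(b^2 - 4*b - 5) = b/(b - 5)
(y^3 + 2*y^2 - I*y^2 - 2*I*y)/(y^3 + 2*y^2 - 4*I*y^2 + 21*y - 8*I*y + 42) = y*(y - I)/(y^2 - 4*I*y + 21)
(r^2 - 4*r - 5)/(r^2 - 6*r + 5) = (r + 1)/(r - 1)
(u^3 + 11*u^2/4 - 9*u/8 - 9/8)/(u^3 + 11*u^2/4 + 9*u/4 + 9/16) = 2*(4*u^2 + 9*u - 9)/(8*u^2 + 18*u + 9)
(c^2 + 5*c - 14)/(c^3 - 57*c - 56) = (c - 2)/(c^2 - 7*c - 8)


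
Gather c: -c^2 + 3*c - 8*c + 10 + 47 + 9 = -c^2 - 5*c + 66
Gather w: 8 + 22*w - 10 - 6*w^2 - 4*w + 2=-6*w^2 + 18*w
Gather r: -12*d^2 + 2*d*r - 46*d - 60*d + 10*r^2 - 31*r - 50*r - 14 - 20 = -12*d^2 - 106*d + 10*r^2 + r*(2*d - 81) - 34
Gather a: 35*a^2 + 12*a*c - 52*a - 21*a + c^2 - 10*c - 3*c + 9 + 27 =35*a^2 + a*(12*c - 73) + c^2 - 13*c + 36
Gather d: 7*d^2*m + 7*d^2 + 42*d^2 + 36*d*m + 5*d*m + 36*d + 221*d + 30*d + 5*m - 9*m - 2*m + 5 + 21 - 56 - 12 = d^2*(7*m + 49) + d*(41*m + 287) - 6*m - 42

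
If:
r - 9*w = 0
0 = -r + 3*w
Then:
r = 0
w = 0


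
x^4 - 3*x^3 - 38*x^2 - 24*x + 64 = (x - 8)*(x - 1)*(x + 2)*(x + 4)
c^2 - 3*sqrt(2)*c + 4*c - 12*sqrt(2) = (c + 4)*(c - 3*sqrt(2))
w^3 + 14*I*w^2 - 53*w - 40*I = (w + I)*(w + 5*I)*(w + 8*I)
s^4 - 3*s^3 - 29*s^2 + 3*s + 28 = (s - 7)*(s - 1)*(s + 1)*(s + 4)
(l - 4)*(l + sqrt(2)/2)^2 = l^3 - 4*l^2 + sqrt(2)*l^2 - 4*sqrt(2)*l + l/2 - 2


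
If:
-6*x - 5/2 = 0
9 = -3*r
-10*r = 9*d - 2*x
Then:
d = 175/54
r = -3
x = -5/12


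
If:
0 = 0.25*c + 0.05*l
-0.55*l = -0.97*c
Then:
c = 0.00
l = 0.00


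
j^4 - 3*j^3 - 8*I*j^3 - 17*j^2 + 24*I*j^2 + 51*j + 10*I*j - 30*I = (j - 3)*(j - 5*I)*(j - 2*I)*(j - I)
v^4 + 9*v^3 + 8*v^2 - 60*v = v*(v - 2)*(v + 5)*(v + 6)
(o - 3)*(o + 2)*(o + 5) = o^3 + 4*o^2 - 11*o - 30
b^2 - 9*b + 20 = (b - 5)*(b - 4)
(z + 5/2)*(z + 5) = z^2 + 15*z/2 + 25/2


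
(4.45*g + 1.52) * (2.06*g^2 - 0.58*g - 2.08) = 9.167*g^3 + 0.5502*g^2 - 10.1376*g - 3.1616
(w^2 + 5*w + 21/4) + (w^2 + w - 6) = 2*w^2 + 6*w - 3/4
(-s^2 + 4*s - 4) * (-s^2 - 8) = s^4 - 4*s^3 + 12*s^2 - 32*s + 32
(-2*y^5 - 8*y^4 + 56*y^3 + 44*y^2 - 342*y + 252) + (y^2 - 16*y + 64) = -2*y^5 - 8*y^4 + 56*y^3 + 45*y^2 - 358*y + 316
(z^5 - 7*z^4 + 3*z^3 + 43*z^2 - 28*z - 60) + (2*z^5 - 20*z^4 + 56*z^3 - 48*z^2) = 3*z^5 - 27*z^4 + 59*z^3 - 5*z^2 - 28*z - 60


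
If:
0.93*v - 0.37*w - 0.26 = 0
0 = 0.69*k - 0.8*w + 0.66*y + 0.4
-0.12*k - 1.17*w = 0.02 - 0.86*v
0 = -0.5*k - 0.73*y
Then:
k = -0.53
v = 0.42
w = 0.34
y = 0.36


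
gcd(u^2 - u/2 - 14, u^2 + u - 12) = 1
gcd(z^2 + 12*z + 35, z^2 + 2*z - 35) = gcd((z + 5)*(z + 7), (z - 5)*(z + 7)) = z + 7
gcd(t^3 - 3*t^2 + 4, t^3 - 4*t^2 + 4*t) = t^2 - 4*t + 4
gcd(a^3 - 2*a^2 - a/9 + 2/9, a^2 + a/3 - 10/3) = 1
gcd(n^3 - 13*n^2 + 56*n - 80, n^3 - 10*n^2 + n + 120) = n - 5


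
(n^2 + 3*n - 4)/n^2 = 1 + 3/n - 4/n^2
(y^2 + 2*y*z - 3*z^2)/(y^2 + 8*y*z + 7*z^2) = (y^2 + 2*y*z - 3*z^2)/(y^2 + 8*y*z + 7*z^2)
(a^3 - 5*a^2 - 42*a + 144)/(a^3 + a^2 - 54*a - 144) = (a - 3)/(a + 3)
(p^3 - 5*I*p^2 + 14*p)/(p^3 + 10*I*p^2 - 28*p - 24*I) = p*(p - 7*I)/(p^2 + 8*I*p - 12)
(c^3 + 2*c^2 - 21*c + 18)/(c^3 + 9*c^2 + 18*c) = (c^2 - 4*c + 3)/(c*(c + 3))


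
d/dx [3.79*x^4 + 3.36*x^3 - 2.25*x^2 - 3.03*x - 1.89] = 15.16*x^3 + 10.08*x^2 - 4.5*x - 3.03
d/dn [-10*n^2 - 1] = -20*n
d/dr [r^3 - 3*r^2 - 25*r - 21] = 3*r^2 - 6*r - 25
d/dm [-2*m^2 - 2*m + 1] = -4*m - 2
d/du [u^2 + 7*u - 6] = 2*u + 7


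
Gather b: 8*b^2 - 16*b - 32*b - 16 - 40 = 8*b^2 - 48*b - 56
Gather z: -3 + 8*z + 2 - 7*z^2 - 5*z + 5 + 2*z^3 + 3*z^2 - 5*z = 2*z^3 - 4*z^2 - 2*z + 4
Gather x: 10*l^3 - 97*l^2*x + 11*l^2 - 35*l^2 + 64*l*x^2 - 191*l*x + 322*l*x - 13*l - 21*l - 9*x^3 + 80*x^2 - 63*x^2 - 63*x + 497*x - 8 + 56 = 10*l^3 - 24*l^2 - 34*l - 9*x^3 + x^2*(64*l + 17) + x*(-97*l^2 + 131*l + 434) + 48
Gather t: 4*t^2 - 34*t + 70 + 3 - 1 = 4*t^2 - 34*t + 72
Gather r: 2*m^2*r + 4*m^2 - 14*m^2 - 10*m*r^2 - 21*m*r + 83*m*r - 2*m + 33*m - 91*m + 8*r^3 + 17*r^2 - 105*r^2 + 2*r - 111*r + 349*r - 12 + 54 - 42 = -10*m^2 - 60*m + 8*r^3 + r^2*(-10*m - 88) + r*(2*m^2 + 62*m + 240)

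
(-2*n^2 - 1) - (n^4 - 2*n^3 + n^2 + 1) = -n^4 + 2*n^3 - 3*n^2 - 2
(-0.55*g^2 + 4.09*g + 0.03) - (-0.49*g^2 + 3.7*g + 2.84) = -0.0600000000000001*g^2 + 0.39*g - 2.81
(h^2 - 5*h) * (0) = 0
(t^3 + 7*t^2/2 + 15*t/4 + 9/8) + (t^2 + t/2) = t^3 + 9*t^2/2 + 17*t/4 + 9/8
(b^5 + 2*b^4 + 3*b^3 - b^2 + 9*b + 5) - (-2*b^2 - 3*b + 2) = b^5 + 2*b^4 + 3*b^3 + b^2 + 12*b + 3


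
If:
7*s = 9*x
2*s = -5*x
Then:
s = 0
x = 0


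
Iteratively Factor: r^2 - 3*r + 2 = (r - 2)*(r - 1)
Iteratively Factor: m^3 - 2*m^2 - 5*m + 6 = (m - 3)*(m^2 + m - 2) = (m - 3)*(m - 1)*(m + 2)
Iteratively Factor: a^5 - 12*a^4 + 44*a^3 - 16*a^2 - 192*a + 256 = (a - 2)*(a^4 - 10*a^3 + 24*a^2 + 32*a - 128) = (a - 2)*(a + 2)*(a^3 - 12*a^2 + 48*a - 64) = (a - 4)*(a - 2)*(a + 2)*(a^2 - 8*a + 16) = (a - 4)^2*(a - 2)*(a + 2)*(a - 4)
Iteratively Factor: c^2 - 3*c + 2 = (c - 1)*(c - 2)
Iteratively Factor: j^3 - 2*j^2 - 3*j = (j - 3)*(j^2 + j) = (j - 3)*(j + 1)*(j)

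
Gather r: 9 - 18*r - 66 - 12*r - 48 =-30*r - 105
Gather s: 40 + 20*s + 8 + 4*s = 24*s + 48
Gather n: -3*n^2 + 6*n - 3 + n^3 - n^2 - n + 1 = n^3 - 4*n^2 + 5*n - 2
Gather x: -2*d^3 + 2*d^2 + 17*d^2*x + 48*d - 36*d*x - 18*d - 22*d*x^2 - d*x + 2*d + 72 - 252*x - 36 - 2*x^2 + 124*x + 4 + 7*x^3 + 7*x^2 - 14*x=-2*d^3 + 2*d^2 + 32*d + 7*x^3 + x^2*(5 - 22*d) + x*(17*d^2 - 37*d - 142) + 40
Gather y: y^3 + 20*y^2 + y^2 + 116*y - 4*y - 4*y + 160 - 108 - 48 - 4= y^3 + 21*y^2 + 108*y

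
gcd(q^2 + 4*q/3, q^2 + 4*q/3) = q^2 + 4*q/3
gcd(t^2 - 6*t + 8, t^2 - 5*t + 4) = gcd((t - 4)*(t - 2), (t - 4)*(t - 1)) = t - 4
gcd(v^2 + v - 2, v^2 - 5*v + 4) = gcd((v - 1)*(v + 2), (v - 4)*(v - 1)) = v - 1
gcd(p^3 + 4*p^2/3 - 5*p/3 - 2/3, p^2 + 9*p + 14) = p + 2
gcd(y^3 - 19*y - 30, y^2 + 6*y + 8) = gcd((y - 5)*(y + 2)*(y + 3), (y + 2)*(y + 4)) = y + 2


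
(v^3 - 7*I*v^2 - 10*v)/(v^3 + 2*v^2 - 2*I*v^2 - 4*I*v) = (v - 5*I)/(v + 2)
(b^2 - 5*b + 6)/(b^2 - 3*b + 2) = (b - 3)/(b - 1)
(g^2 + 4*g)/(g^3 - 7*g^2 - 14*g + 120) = g/(g^2 - 11*g + 30)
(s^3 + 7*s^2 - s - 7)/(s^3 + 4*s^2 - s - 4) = (s + 7)/(s + 4)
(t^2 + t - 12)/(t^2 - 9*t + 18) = (t + 4)/(t - 6)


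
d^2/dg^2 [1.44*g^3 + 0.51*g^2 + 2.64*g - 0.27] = 8.64*g + 1.02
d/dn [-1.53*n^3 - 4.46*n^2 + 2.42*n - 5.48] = -4.59*n^2 - 8.92*n + 2.42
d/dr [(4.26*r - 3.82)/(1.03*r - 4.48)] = (67.872896 - 15.604706*r)/(1.03*r - 4.48)^3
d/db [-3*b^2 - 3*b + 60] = -6*b - 3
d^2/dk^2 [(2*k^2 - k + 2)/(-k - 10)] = -424/(k^3 + 30*k^2 + 300*k + 1000)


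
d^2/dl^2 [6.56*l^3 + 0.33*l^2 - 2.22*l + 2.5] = 39.36*l + 0.66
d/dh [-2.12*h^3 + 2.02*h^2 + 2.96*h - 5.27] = -6.36*h^2 + 4.04*h + 2.96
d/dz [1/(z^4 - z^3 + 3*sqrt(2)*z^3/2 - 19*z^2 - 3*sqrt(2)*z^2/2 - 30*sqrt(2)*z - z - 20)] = 2*(-8*z^3 - 9*sqrt(2)*z^2 + 6*z^2 + 6*sqrt(2)*z + 76*z + 2 + 60*sqrt(2))/(-2*z^4 - 3*sqrt(2)*z^3 + 2*z^3 + 3*sqrt(2)*z^2 + 38*z^2 + 2*z + 60*sqrt(2)*z + 40)^2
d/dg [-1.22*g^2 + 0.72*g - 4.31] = 0.72 - 2.44*g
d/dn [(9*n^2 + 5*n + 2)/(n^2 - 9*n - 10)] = 2*(-43*n^2 - 92*n - 16)/(n^4 - 18*n^3 + 61*n^2 + 180*n + 100)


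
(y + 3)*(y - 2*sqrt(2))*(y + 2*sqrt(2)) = y^3 + 3*y^2 - 8*y - 24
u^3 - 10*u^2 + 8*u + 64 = (u - 8)*(u - 4)*(u + 2)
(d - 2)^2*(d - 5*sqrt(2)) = d^3 - 5*sqrt(2)*d^2 - 4*d^2 + 4*d + 20*sqrt(2)*d - 20*sqrt(2)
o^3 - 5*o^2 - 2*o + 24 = (o - 4)*(o - 3)*(o + 2)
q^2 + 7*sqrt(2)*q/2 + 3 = (q + sqrt(2)/2)*(q + 3*sqrt(2))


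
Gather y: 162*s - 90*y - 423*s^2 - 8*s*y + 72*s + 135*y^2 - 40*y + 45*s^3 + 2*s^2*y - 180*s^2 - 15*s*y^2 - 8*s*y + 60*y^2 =45*s^3 - 603*s^2 + 234*s + y^2*(195 - 15*s) + y*(2*s^2 - 16*s - 130)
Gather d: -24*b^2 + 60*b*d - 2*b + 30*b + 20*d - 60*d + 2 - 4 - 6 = -24*b^2 + 28*b + d*(60*b - 40) - 8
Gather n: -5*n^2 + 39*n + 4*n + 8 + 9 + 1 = -5*n^2 + 43*n + 18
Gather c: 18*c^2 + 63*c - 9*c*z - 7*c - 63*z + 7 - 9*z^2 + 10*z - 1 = 18*c^2 + c*(56 - 9*z) - 9*z^2 - 53*z + 6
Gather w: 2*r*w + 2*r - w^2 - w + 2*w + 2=2*r - w^2 + w*(2*r + 1) + 2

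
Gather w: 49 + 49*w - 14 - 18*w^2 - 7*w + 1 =-18*w^2 + 42*w + 36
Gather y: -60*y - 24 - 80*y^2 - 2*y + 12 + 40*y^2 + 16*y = -40*y^2 - 46*y - 12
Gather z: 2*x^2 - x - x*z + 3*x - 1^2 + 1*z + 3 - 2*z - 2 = 2*x^2 + 2*x + z*(-x - 1)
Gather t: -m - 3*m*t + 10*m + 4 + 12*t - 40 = 9*m + t*(12 - 3*m) - 36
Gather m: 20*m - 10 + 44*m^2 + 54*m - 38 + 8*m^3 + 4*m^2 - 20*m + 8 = 8*m^3 + 48*m^2 + 54*m - 40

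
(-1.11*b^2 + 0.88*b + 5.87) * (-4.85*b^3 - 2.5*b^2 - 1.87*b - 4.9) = 5.3835*b^5 - 1.493*b^4 - 28.5938*b^3 - 10.8816*b^2 - 15.2889*b - 28.763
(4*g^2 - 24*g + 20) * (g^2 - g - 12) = 4*g^4 - 28*g^3 - 4*g^2 + 268*g - 240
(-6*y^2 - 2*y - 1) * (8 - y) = 6*y^3 - 46*y^2 - 15*y - 8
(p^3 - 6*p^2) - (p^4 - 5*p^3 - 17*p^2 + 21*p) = -p^4 + 6*p^3 + 11*p^2 - 21*p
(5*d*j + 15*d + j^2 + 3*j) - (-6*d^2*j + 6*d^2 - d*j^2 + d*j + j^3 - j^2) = 6*d^2*j - 6*d^2 + d*j^2 + 4*d*j + 15*d - j^3 + 2*j^2 + 3*j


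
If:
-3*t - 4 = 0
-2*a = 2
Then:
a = -1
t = -4/3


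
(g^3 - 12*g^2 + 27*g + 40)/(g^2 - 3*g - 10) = (g^2 - 7*g - 8)/(g + 2)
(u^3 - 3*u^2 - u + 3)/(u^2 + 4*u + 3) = (u^2 - 4*u + 3)/(u + 3)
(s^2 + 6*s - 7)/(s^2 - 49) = (s - 1)/(s - 7)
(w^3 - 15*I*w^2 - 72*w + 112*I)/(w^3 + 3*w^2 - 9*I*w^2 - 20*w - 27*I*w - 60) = (w^2 - 11*I*w - 28)/(w^2 + w*(3 - 5*I) - 15*I)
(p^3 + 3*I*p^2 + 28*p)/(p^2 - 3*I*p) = (p^2 + 3*I*p + 28)/(p - 3*I)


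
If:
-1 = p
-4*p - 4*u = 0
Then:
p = -1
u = 1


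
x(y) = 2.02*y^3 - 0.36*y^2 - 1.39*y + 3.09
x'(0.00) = -1.39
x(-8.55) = -1273.90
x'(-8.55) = 447.77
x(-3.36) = -72.93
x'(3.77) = 82.03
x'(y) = 6.06*y^2 - 0.72*y - 1.39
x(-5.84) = -403.41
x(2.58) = 31.80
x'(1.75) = 15.91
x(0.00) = 3.09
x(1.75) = 10.38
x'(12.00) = 862.61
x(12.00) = 3425.13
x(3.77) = 100.97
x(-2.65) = -33.35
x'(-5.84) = 209.49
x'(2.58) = 37.09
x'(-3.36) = 69.44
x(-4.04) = -130.37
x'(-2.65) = 43.07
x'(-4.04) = 100.43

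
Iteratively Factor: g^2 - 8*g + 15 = (g - 5)*(g - 3)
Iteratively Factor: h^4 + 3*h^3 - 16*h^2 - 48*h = (h)*(h^3 + 3*h^2 - 16*h - 48) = h*(h + 3)*(h^2 - 16) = h*(h + 3)*(h + 4)*(h - 4)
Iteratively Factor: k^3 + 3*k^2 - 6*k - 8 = (k - 2)*(k^2 + 5*k + 4) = (k - 2)*(k + 4)*(k + 1)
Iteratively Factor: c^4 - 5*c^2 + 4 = (c + 1)*(c^3 - c^2 - 4*c + 4) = (c + 1)*(c + 2)*(c^2 - 3*c + 2) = (c - 2)*(c + 1)*(c + 2)*(c - 1)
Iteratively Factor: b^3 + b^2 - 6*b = (b - 2)*(b^2 + 3*b) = (b - 2)*(b + 3)*(b)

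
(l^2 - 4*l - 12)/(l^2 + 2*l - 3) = (l^2 - 4*l - 12)/(l^2 + 2*l - 3)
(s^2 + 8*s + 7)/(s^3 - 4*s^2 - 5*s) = (s + 7)/(s*(s - 5))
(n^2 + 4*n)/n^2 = (n + 4)/n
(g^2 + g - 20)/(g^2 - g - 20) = (-g^2 - g + 20)/(-g^2 + g + 20)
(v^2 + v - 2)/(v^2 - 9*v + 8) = (v + 2)/(v - 8)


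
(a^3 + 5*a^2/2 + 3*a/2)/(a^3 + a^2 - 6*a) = (a^2 + 5*a/2 + 3/2)/(a^2 + a - 6)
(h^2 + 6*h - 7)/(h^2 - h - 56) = (h - 1)/(h - 8)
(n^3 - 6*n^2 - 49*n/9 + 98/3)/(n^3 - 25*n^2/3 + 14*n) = (n + 7/3)/n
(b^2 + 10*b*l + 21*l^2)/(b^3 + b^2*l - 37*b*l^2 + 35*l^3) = (b + 3*l)/(b^2 - 6*b*l + 5*l^2)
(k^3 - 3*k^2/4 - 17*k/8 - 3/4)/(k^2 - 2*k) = k + 5/4 + 3/(8*k)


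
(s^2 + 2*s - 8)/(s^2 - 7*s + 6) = (s^2 + 2*s - 8)/(s^2 - 7*s + 6)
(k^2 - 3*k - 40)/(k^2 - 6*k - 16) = (k + 5)/(k + 2)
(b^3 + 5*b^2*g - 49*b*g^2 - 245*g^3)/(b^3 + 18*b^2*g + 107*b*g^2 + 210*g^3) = (b - 7*g)/(b + 6*g)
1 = 1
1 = 1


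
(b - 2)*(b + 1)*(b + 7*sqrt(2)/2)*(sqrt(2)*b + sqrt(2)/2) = sqrt(2)*b^4 - sqrt(2)*b^3/2 + 7*b^3 - 5*sqrt(2)*b^2/2 - 7*b^2/2 - 35*b/2 - sqrt(2)*b - 7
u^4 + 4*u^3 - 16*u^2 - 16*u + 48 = (u - 2)^2*(u + 2)*(u + 6)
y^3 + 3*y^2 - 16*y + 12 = (y - 2)*(y - 1)*(y + 6)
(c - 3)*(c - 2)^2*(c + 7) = c^4 - 33*c^2 + 100*c - 84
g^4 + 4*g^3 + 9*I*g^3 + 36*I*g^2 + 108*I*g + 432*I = (g + 4)*(g - 3*I)*(g + 6*I)^2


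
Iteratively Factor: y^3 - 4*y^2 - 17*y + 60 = (y - 5)*(y^2 + y - 12) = (y - 5)*(y + 4)*(y - 3)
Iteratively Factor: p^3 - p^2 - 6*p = (p + 2)*(p^2 - 3*p) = p*(p + 2)*(p - 3)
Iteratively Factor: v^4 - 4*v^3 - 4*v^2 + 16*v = (v - 4)*(v^3 - 4*v) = (v - 4)*(v - 2)*(v^2 + 2*v) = v*(v - 4)*(v - 2)*(v + 2)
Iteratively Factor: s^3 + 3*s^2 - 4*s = (s - 1)*(s^2 + 4*s) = (s - 1)*(s + 4)*(s)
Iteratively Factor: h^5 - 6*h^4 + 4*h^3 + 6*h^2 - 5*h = (h - 1)*(h^4 - 5*h^3 - h^2 + 5*h) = (h - 1)^2*(h^3 - 4*h^2 - 5*h) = h*(h - 1)^2*(h^2 - 4*h - 5) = h*(h - 1)^2*(h + 1)*(h - 5)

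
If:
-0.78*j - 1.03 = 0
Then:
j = -1.32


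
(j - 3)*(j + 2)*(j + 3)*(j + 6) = j^4 + 8*j^3 + 3*j^2 - 72*j - 108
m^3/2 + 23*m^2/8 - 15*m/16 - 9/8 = (m/2 + 1/4)*(m - 3/4)*(m + 6)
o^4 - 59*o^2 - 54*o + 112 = (o - 8)*(o - 1)*(o + 2)*(o + 7)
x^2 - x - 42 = (x - 7)*(x + 6)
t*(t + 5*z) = t^2 + 5*t*z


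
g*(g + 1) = g^2 + g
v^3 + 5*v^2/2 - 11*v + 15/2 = (v - 3/2)*(v - 1)*(v + 5)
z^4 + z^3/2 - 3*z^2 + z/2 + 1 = (z - 1)^2*(z + 1/2)*(z + 2)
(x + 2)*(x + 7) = x^2 + 9*x + 14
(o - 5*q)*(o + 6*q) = o^2 + o*q - 30*q^2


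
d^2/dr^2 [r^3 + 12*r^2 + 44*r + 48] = 6*r + 24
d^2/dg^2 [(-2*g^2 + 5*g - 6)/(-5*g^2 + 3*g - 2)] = 2*(-95*g^3 + 390*g^2 - 120*g - 28)/(125*g^6 - 225*g^5 + 285*g^4 - 207*g^3 + 114*g^2 - 36*g + 8)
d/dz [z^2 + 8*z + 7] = 2*z + 8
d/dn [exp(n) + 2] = exp(n)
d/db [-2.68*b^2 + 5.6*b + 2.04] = 5.6 - 5.36*b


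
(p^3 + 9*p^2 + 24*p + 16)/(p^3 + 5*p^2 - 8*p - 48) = (p + 1)/(p - 3)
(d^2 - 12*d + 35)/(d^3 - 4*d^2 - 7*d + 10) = (d - 7)/(d^2 + d - 2)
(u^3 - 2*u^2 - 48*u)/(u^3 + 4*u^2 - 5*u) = (u^2 - 2*u - 48)/(u^2 + 4*u - 5)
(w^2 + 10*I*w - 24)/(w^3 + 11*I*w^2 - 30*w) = (w + 4*I)/(w*(w + 5*I))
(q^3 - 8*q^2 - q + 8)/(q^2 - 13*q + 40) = (q^2 - 1)/(q - 5)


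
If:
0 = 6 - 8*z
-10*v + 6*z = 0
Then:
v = 9/20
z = 3/4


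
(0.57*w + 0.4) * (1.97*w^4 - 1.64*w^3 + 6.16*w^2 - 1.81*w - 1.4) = 1.1229*w^5 - 0.1468*w^4 + 2.8552*w^3 + 1.4323*w^2 - 1.522*w - 0.56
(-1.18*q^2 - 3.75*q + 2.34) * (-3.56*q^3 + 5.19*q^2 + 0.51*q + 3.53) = 4.2008*q^5 + 7.2258*q^4 - 28.3947*q^3 + 6.0667*q^2 - 12.0441*q + 8.2602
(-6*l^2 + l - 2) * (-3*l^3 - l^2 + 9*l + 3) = 18*l^5 + 3*l^4 - 49*l^3 - 7*l^2 - 15*l - 6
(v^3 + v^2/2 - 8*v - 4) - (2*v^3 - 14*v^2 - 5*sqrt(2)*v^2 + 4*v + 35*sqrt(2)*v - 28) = -v^3 + 5*sqrt(2)*v^2 + 29*v^2/2 - 35*sqrt(2)*v - 12*v + 24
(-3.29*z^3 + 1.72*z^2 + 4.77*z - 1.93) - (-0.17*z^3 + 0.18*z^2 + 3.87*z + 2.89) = -3.12*z^3 + 1.54*z^2 + 0.899999999999999*z - 4.82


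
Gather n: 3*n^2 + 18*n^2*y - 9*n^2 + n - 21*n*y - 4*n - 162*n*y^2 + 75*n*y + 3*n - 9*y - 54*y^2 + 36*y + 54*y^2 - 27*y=n^2*(18*y - 6) + n*(-162*y^2 + 54*y)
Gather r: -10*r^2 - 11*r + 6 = -10*r^2 - 11*r + 6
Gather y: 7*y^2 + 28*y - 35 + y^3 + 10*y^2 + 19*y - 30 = y^3 + 17*y^2 + 47*y - 65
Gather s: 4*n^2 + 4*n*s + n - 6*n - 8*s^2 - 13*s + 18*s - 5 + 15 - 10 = 4*n^2 - 5*n - 8*s^2 + s*(4*n + 5)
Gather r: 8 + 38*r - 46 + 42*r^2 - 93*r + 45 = 42*r^2 - 55*r + 7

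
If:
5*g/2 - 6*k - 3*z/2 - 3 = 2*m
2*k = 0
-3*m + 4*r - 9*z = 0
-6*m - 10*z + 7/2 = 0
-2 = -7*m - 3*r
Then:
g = 2869/2080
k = 0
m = -29/416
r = 345/416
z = 163/416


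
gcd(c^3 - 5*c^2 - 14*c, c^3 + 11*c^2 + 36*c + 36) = c + 2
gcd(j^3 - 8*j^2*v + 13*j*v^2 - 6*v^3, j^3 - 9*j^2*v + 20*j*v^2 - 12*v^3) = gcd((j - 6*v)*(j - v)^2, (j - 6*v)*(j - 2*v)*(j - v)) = j^2 - 7*j*v + 6*v^2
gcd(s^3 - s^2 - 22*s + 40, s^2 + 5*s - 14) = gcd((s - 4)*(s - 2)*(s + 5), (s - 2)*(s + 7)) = s - 2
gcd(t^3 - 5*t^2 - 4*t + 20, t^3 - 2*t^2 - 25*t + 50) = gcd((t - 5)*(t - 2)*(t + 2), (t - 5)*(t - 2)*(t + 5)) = t^2 - 7*t + 10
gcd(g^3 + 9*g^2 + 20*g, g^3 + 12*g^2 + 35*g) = g^2 + 5*g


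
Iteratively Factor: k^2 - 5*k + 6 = (k - 3)*(k - 2)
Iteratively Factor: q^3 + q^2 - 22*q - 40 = (q + 2)*(q^2 - q - 20) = (q - 5)*(q + 2)*(q + 4)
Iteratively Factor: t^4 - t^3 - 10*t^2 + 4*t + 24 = (t - 2)*(t^3 + t^2 - 8*t - 12) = (t - 3)*(t - 2)*(t^2 + 4*t + 4) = (t - 3)*(t - 2)*(t + 2)*(t + 2)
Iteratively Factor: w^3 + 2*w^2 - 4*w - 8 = (w + 2)*(w^2 - 4) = (w + 2)^2*(w - 2)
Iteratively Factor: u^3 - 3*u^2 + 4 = (u - 2)*(u^2 - u - 2) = (u - 2)*(u + 1)*(u - 2)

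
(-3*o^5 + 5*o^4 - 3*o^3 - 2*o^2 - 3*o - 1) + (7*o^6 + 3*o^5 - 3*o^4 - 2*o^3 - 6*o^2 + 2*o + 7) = 7*o^6 + 2*o^4 - 5*o^3 - 8*o^2 - o + 6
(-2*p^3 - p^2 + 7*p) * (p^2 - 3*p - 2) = -2*p^5 + 5*p^4 + 14*p^3 - 19*p^2 - 14*p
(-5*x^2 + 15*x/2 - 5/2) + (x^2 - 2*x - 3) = -4*x^2 + 11*x/2 - 11/2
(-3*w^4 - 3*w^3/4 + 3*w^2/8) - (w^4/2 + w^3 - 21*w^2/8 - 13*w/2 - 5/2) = -7*w^4/2 - 7*w^3/4 + 3*w^2 + 13*w/2 + 5/2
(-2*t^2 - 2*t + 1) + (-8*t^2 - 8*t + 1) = -10*t^2 - 10*t + 2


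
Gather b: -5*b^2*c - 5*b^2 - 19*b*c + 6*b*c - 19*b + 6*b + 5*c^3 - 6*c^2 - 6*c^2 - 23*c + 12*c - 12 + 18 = b^2*(-5*c - 5) + b*(-13*c - 13) + 5*c^3 - 12*c^2 - 11*c + 6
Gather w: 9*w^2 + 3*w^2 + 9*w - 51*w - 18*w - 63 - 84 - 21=12*w^2 - 60*w - 168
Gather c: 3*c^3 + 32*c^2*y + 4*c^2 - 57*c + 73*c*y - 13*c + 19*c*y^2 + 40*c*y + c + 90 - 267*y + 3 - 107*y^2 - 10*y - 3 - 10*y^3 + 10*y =3*c^3 + c^2*(32*y + 4) + c*(19*y^2 + 113*y - 69) - 10*y^3 - 107*y^2 - 267*y + 90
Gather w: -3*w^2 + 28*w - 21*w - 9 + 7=-3*w^2 + 7*w - 2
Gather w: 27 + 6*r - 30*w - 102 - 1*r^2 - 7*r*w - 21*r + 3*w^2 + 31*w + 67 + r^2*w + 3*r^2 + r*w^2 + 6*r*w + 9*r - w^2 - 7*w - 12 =2*r^2 - 6*r + w^2*(r + 2) + w*(r^2 - r - 6) - 20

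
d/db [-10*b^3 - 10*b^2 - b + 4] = -30*b^2 - 20*b - 1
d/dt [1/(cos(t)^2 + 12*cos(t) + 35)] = 2*(cos(t) + 6)*sin(t)/(cos(t)^2 + 12*cos(t) + 35)^2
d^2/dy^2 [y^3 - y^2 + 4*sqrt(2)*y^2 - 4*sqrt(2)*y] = 6*y - 2 + 8*sqrt(2)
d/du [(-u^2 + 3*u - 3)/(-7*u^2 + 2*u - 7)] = (19*u^2 - 28*u - 15)/(49*u^4 - 28*u^3 + 102*u^2 - 28*u + 49)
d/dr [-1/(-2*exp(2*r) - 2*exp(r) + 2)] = (-exp(r) - 1/2)*exp(r)/(exp(2*r) + exp(r) - 1)^2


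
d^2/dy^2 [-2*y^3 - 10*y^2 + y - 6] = -12*y - 20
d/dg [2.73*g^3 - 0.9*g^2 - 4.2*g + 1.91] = 8.19*g^2 - 1.8*g - 4.2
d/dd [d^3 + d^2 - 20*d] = 3*d^2 + 2*d - 20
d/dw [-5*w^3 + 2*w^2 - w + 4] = -15*w^2 + 4*w - 1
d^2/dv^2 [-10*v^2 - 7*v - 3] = -20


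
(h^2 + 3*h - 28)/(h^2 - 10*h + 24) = (h + 7)/(h - 6)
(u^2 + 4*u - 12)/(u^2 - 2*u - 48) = (u - 2)/(u - 8)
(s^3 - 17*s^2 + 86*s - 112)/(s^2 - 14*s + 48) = (s^2 - 9*s + 14)/(s - 6)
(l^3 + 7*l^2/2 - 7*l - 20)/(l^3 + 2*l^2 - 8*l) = (l^2 - l/2 - 5)/(l*(l - 2))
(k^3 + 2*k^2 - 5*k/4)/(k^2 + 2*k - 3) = k*(4*k^2 + 8*k - 5)/(4*(k^2 + 2*k - 3))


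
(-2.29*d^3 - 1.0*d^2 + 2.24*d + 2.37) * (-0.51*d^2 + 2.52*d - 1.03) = 1.1679*d^5 - 5.2608*d^4 - 1.3037*d^3 + 5.4661*d^2 + 3.6652*d - 2.4411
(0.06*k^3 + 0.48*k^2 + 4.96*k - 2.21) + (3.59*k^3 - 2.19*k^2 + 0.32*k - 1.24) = 3.65*k^3 - 1.71*k^2 + 5.28*k - 3.45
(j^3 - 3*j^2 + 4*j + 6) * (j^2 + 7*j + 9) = j^5 + 4*j^4 - 8*j^3 + 7*j^2 + 78*j + 54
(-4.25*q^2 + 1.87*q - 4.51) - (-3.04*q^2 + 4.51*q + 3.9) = -1.21*q^2 - 2.64*q - 8.41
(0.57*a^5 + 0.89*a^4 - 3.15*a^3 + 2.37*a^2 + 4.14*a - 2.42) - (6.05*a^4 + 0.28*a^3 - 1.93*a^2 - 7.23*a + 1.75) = 0.57*a^5 - 5.16*a^4 - 3.43*a^3 + 4.3*a^2 + 11.37*a - 4.17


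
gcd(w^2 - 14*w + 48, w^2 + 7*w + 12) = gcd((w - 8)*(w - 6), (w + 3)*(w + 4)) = 1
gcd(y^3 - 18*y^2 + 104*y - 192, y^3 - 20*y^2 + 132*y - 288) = y^2 - 14*y + 48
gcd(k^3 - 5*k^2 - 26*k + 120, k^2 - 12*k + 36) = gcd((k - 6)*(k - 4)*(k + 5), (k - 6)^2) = k - 6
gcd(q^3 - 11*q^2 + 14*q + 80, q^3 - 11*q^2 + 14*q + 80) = q^3 - 11*q^2 + 14*q + 80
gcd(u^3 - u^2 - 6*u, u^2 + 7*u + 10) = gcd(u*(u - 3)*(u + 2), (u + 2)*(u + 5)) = u + 2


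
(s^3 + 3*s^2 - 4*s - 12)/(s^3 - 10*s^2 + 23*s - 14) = (s^2 + 5*s + 6)/(s^2 - 8*s + 7)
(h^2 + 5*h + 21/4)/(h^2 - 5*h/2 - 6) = (h + 7/2)/(h - 4)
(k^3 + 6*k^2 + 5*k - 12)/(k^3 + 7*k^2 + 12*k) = (k - 1)/k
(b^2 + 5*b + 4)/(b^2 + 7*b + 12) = (b + 1)/(b + 3)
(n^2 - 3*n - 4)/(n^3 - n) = (n - 4)/(n*(n - 1))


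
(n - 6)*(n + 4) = n^2 - 2*n - 24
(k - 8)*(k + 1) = k^2 - 7*k - 8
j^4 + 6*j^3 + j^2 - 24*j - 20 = (j - 2)*(j + 1)*(j + 2)*(j + 5)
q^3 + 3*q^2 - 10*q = q*(q - 2)*(q + 5)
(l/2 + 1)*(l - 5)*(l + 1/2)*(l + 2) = l^4/2 - l^3/4 - 33*l^2/4 - 14*l - 5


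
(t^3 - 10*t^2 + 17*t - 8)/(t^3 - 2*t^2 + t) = (t - 8)/t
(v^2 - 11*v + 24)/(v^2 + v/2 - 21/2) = 2*(v - 8)/(2*v + 7)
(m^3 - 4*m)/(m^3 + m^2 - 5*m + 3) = m*(m^2 - 4)/(m^3 + m^2 - 5*m + 3)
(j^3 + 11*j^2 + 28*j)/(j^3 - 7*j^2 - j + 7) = j*(j^2 + 11*j + 28)/(j^3 - 7*j^2 - j + 7)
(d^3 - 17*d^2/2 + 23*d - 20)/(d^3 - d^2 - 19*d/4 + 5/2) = 2*(d^2 - 6*d + 8)/(2*d^2 + 3*d - 2)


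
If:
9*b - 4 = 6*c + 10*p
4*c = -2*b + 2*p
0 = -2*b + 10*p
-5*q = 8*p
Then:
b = 20/47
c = -8/47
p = 4/47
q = -32/235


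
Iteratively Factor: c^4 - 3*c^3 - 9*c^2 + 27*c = (c - 3)*(c^3 - 9*c) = (c - 3)^2*(c^2 + 3*c) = (c - 3)^2*(c + 3)*(c)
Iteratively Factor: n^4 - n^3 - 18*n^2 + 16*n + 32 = (n - 4)*(n^3 + 3*n^2 - 6*n - 8) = (n - 4)*(n - 2)*(n^2 + 5*n + 4) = (n - 4)*(n - 2)*(n + 1)*(n + 4)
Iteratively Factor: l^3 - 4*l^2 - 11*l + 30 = (l - 2)*(l^2 - 2*l - 15) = (l - 5)*(l - 2)*(l + 3)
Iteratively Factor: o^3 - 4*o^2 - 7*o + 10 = (o - 1)*(o^2 - 3*o - 10) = (o - 1)*(o + 2)*(o - 5)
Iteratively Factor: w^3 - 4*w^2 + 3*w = (w - 3)*(w^2 - w) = (w - 3)*(w - 1)*(w)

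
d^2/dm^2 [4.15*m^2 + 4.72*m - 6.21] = 8.30000000000000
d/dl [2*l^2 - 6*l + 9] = 4*l - 6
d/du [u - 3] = 1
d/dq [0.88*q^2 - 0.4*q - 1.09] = 1.76*q - 0.4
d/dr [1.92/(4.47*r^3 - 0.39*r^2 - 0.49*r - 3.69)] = (-25.7472*r^2 + 1.4976*r + 0.9408)/(-4.47*r^3 + 0.39*r^2 + 0.49*r + 3.69)^2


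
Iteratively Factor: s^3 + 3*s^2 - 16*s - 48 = (s + 4)*(s^2 - s - 12) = (s + 3)*(s + 4)*(s - 4)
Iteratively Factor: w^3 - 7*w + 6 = (w - 2)*(w^2 + 2*w - 3) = (w - 2)*(w + 3)*(w - 1)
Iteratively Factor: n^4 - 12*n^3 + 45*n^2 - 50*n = (n)*(n^3 - 12*n^2 + 45*n - 50) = n*(n - 2)*(n^2 - 10*n + 25) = n*(n - 5)*(n - 2)*(n - 5)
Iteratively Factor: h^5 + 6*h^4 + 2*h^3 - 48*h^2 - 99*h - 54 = (h + 1)*(h^4 + 5*h^3 - 3*h^2 - 45*h - 54) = (h + 1)*(h + 3)*(h^3 + 2*h^2 - 9*h - 18) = (h - 3)*(h + 1)*(h + 3)*(h^2 + 5*h + 6) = (h - 3)*(h + 1)*(h + 3)^2*(h + 2)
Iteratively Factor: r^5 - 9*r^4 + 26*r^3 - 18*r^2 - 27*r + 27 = (r - 1)*(r^4 - 8*r^3 + 18*r^2 - 27) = (r - 3)*(r - 1)*(r^3 - 5*r^2 + 3*r + 9) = (r - 3)^2*(r - 1)*(r^2 - 2*r - 3) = (r - 3)^3*(r - 1)*(r + 1)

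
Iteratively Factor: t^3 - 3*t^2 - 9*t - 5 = (t + 1)*(t^2 - 4*t - 5) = (t + 1)^2*(t - 5)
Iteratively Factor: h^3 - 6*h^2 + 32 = (h - 4)*(h^2 - 2*h - 8) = (h - 4)*(h + 2)*(h - 4)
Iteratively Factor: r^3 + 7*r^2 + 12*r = (r)*(r^2 + 7*r + 12) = r*(r + 4)*(r + 3)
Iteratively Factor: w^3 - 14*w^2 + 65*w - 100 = (w - 4)*(w^2 - 10*w + 25) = (w - 5)*(w - 4)*(w - 5)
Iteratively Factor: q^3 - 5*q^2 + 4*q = (q)*(q^2 - 5*q + 4) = q*(q - 1)*(q - 4)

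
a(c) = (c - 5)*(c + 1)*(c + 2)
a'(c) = (c - 5)*(c + 1) + (c - 5)*(c + 2) + (c + 1)*(c + 2)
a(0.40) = -15.46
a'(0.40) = -14.12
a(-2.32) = -3.09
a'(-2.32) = 12.43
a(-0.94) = -0.38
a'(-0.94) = -6.59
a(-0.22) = -7.25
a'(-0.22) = -11.97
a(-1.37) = 1.48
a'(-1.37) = -1.89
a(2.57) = -39.65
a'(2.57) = -3.47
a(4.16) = -26.70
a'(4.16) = 22.28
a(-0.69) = -2.31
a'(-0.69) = -8.81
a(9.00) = 440.00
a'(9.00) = 194.00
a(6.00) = 56.00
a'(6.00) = 71.00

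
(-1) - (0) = -1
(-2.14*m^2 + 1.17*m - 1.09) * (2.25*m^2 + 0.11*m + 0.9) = -4.815*m^4 + 2.3971*m^3 - 4.2498*m^2 + 0.9331*m - 0.981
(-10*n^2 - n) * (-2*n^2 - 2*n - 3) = 20*n^4 + 22*n^3 + 32*n^2 + 3*n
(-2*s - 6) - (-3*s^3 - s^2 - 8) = 3*s^3 + s^2 - 2*s + 2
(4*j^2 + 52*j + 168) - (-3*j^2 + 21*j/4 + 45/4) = 7*j^2 + 187*j/4 + 627/4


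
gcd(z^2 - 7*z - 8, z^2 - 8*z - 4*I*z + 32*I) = z - 8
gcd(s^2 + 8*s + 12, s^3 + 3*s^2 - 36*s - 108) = s + 6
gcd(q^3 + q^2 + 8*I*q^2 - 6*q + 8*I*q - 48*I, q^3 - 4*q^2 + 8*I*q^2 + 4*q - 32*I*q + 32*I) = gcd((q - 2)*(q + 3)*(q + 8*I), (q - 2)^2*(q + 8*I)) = q^2 + q*(-2 + 8*I) - 16*I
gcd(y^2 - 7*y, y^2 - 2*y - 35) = y - 7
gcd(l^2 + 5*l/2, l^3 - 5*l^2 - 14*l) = l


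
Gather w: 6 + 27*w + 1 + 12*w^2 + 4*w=12*w^2 + 31*w + 7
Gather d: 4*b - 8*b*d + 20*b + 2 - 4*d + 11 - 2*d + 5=24*b + d*(-8*b - 6) + 18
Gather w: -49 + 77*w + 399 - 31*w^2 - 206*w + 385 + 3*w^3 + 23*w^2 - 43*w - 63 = 3*w^3 - 8*w^2 - 172*w + 672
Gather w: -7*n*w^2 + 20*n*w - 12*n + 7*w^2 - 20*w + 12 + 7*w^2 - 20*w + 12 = -12*n + w^2*(14 - 7*n) + w*(20*n - 40) + 24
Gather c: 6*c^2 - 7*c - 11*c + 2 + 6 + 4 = 6*c^2 - 18*c + 12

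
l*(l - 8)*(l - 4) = l^3 - 12*l^2 + 32*l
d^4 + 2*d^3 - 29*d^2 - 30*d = d*(d - 5)*(d + 1)*(d + 6)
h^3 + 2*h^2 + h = h*(h + 1)^2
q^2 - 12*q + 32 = (q - 8)*(q - 4)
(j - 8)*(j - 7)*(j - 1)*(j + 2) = j^4 - 14*j^3 + 39*j^2 + 86*j - 112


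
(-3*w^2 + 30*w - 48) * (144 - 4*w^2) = 12*w^4 - 120*w^3 - 240*w^2 + 4320*w - 6912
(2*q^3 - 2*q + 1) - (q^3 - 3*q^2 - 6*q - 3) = q^3 + 3*q^2 + 4*q + 4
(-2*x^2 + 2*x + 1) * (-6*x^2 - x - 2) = 12*x^4 - 10*x^3 - 4*x^2 - 5*x - 2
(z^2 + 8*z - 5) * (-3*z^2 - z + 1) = -3*z^4 - 25*z^3 + 8*z^2 + 13*z - 5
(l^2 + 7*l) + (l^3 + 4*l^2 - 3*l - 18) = l^3 + 5*l^2 + 4*l - 18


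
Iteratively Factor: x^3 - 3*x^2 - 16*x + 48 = (x - 3)*(x^2 - 16) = (x - 4)*(x - 3)*(x + 4)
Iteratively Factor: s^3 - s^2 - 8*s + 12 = (s - 2)*(s^2 + s - 6) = (s - 2)*(s + 3)*(s - 2)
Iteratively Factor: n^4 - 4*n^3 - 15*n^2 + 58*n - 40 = (n - 5)*(n^3 + n^2 - 10*n + 8) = (n - 5)*(n - 1)*(n^2 + 2*n - 8) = (n - 5)*(n - 2)*(n - 1)*(n + 4)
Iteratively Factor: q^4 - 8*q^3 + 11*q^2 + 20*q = (q - 5)*(q^3 - 3*q^2 - 4*q) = q*(q - 5)*(q^2 - 3*q - 4) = q*(q - 5)*(q - 4)*(q + 1)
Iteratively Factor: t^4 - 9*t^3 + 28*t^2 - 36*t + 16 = (t - 4)*(t^3 - 5*t^2 + 8*t - 4) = (t - 4)*(t - 2)*(t^2 - 3*t + 2) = (t - 4)*(t - 2)*(t - 1)*(t - 2)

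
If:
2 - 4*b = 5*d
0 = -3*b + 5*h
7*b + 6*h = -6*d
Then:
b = -12/29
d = 106/145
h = -36/145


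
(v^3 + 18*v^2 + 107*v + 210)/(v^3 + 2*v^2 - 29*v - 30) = (v^2 + 12*v + 35)/(v^2 - 4*v - 5)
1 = 1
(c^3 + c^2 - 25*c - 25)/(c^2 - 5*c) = c + 6 + 5/c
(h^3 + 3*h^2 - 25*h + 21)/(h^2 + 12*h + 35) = (h^2 - 4*h + 3)/(h + 5)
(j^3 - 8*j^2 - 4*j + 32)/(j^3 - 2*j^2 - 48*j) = (j^2 - 4)/(j*(j + 6))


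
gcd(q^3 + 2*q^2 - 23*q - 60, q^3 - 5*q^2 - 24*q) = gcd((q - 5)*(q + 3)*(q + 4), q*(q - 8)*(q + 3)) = q + 3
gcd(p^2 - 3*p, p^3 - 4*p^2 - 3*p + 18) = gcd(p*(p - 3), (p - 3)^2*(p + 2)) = p - 3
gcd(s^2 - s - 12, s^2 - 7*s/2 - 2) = s - 4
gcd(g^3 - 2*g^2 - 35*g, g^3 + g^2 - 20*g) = g^2 + 5*g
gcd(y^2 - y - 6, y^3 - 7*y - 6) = y^2 - y - 6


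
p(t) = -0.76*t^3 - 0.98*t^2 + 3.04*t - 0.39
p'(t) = -2.28*t^2 - 1.96*t + 3.04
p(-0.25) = -1.20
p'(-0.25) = 3.39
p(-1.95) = -4.41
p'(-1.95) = -1.81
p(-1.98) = -4.35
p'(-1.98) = -2.02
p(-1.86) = -4.54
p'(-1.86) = -1.20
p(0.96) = 0.95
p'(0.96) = -0.94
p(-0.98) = -3.60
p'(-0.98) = 2.77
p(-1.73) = -4.65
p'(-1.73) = -0.39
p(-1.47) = -4.56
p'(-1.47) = 0.99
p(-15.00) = 2298.51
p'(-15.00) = -480.56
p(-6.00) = 110.25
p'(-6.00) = -67.28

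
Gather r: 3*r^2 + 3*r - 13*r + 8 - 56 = 3*r^2 - 10*r - 48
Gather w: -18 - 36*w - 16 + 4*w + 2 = -32*w - 32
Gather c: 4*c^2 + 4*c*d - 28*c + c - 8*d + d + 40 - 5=4*c^2 + c*(4*d - 27) - 7*d + 35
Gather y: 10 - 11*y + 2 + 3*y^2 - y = 3*y^2 - 12*y + 12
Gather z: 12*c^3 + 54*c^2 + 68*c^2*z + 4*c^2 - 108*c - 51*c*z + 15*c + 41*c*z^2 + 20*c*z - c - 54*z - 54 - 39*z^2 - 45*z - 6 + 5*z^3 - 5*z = 12*c^3 + 58*c^2 - 94*c + 5*z^3 + z^2*(41*c - 39) + z*(68*c^2 - 31*c - 104) - 60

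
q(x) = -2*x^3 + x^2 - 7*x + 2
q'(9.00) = -475.00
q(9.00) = -1438.00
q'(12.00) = -847.00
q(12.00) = -3394.00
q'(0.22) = -6.85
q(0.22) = 0.49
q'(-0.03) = -7.07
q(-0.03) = 2.21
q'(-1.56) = -24.72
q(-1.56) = 22.95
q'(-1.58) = -25.14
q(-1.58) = 23.45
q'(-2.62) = -53.43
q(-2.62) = 63.17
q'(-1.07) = -16.01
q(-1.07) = 13.08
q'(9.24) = -500.79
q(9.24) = -1555.08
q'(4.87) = -139.56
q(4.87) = -239.38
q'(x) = -6*x^2 + 2*x - 7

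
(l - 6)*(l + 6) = l^2 - 36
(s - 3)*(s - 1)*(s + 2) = s^3 - 2*s^2 - 5*s + 6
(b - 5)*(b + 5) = b^2 - 25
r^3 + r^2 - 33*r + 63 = (r - 3)^2*(r + 7)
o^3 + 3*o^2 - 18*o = o*(o - 3)*(o + 6)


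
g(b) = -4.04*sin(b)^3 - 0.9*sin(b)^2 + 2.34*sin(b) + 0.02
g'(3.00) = -1.83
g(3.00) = 0.32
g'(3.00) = -1.83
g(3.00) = 0.32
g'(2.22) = 4.10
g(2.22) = -0.73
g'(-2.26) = 2.22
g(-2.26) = -0.46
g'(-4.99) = -2.91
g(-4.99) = -2.16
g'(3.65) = -0.30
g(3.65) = -0.87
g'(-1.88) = 2.11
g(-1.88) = 0.47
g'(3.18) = -2.39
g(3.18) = -0.07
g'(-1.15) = -2.50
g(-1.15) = 0.21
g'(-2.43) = 1.25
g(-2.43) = -0.77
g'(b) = -12.12*sin(b)^2*cos(b) - 1.8*sin(b)*cos(b) + 2.34*cos(b) = (-12.12*sin(b)^2 - 1.8*sin(b) + 2.34)*cos(b)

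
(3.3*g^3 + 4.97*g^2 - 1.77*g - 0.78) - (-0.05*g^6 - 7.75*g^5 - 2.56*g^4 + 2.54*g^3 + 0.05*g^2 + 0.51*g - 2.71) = 0.05*g^6 + 7.75*g^5 + 2.56*g^4 + 0.76*g^3 + 4.92*g^2 - 2.28*g + 1.93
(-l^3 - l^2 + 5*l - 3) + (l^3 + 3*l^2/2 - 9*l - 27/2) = l^2/2 - 4*l - 33/2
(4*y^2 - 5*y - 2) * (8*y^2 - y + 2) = 32*y^4 - 44*y^3 - 3*y^2 - 8*y - 4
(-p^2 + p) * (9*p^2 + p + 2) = -9*p^4 + 8*p^3 - p^2 + 2*p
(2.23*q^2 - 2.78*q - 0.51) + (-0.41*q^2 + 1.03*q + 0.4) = 1.82*q^2 - 1.75*q - 0.11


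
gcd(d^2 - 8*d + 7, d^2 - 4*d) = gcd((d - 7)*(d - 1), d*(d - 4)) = 1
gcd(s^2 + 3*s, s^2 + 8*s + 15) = s + 3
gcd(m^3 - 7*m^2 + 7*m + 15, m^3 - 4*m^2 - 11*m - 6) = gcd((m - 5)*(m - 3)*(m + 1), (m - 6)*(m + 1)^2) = m + 1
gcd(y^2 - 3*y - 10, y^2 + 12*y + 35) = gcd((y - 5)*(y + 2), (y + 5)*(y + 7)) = 1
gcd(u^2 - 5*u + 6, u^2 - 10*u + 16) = u - 2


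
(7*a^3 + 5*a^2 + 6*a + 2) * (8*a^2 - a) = 56*a^5 + 33*a^4 + 43*a^3 + 10*a^2 - 2*a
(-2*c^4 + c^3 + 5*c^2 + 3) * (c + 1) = -2*c^5 - c^4 + 6*c^3 + 5*c^2 + 3*c + 3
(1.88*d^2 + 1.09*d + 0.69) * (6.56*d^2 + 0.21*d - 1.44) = 12.3328*d^4 + 7.5452*d^3 + 2.0481*d^2 - 1.4247*d - 0.9936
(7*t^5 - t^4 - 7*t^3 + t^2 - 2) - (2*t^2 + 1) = 7*t^5 - t^4 - 7*t^3 - t^2 - 3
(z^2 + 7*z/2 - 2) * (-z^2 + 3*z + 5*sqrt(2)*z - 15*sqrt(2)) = -z^4 - z^3/2 + 5*sqrt(2)*z^3 + 5*sqrt(2)*z^2/2 + 25*z^2/2 - 125*sqrt(2)*z/2 - 6*z + 30*sqrt(2)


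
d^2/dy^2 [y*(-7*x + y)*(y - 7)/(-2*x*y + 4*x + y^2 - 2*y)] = 2*(4*y*(7*x - y)*(y - 7)*(x - y + 1)^2 + (7*x - 3*y + 7)*(2*x*y - 4*x - y^2 + 2*y)^2 + (2*x*y - 4*x - y^2 + 2*y)*(y*(7*x - y)*(y - 7) - 2*y*(7*x - y)*(x - y + 1) + 2*y*(y - 7)*(x - y + 1) - 2*(7*x - y)*(y - 7)*(x - y + 1)))/(2*x*y - 4*x - y^2 + 2*y)^3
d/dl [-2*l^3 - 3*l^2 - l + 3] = -6*l^2 - 6*l - 1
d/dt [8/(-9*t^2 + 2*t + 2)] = 16*(9*t - 1)/(-9*t^2 + 2*t + 2)^2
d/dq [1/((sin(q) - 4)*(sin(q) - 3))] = (7 - 2*sin(q))*cos(q)/((sin(q) - 4)^2*(sin(q) - 3)^2)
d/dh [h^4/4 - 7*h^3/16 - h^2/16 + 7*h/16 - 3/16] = h^3 - 21*h^2/16 - h/8 + 7/16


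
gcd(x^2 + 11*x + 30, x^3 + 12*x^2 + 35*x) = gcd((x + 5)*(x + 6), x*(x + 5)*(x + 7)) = x + 5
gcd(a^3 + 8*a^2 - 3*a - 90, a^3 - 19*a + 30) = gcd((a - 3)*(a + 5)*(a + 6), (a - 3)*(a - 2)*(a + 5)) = a^2 + 2*a - 15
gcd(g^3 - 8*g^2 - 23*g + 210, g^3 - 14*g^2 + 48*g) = g - 6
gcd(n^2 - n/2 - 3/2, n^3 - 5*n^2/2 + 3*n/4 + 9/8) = n - 3/2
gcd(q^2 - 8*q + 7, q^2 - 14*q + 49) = q - 7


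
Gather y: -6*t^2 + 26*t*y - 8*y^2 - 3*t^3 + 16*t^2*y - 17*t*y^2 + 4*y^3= -3*t^3 - 6*t^2 + 4*y^3 + y^2*(-17*t - 8) + y*(16*t^2 + 26*t)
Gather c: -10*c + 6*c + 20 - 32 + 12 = -4*c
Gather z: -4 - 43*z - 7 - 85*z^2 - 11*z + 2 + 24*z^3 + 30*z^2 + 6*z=24*z^3 - 55*z^2 - 48*z - 9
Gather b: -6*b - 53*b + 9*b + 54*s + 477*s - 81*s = -50*b + 450*s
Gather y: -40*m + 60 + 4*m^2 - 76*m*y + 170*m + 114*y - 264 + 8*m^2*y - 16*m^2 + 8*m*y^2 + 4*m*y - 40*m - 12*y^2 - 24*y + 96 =-12*m^2 + 90*m + y^2*(8*m - 12) + y*(8*m^2 - 72*m + 90) - 108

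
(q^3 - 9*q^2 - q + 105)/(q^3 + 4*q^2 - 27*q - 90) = (q - 7)/(q + 6)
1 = 1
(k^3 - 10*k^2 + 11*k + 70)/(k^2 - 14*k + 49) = (k^2 - 3*k - 10)/(k - 7)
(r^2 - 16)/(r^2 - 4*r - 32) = (r - 4)/(r - 8)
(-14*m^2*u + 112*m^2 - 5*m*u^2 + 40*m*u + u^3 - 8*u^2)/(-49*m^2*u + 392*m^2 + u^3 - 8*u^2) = (2*m + u)/(7*m + u)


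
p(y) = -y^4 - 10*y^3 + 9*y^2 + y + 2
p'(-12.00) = 2377.00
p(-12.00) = -2170.00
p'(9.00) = -5183.00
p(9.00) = -13111.00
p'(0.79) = -5.48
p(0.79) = 3.09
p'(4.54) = -909.93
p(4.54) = -1168.56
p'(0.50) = 2.00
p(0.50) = 3.44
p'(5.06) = -1194.24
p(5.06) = -1713.59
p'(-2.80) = -196.79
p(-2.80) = 227.81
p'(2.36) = -176.19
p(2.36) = -107.98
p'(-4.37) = -316.75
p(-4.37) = 639.35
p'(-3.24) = -236.20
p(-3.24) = 323.16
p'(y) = -4*y^3 - 30*y^2 + 18*y + 1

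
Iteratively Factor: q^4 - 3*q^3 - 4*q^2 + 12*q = (q - 2)*(q^3 - q^2 - 6*q) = (q - 2)*(q + 2)*(q^2 - 3*q) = q*(q - 2)*(q + 2)*(q - 3)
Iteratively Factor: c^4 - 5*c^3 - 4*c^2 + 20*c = (c - 5)*(c^3 - 4*c) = (c - 5)*(c + 2)*(c^2 - 2*c) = c*(c - 5)*(c + 2)*(c - 2)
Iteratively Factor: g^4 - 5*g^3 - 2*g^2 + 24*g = (g - 4)*(g^3 - g^2 - 6*g) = g*(g - 4)*(g^2 - g - 6) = g*(g - 4)*(g - 3)*(g + 2)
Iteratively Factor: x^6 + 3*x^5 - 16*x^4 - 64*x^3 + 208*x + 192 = (x + 2)*(x^5 + x^4 - 18*x^3 - 28*x^2 + 56*x + 96) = (x - 2)*(x + 2)*(x^4 + 3*x^3 - 12*x^2 - 52*x - 48) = (x - 2)*(x + 2)^2*(x^3 + x^2 - 14*x - 24) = (x - 4)*(x - 2)*(x + 2)^2*(x^2 + 5*x + 6) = (x - 4)*(x - 2)*(x + 2)^2*(x + 3)*(x + 2)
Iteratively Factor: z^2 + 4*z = (z)*(z + 4)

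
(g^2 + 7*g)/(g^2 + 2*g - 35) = g/(g - 5)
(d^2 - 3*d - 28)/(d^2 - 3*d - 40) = (-d^2 + 3*d + 28)/(-d^2 + 3*d + 40)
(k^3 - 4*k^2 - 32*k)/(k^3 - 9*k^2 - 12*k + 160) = k/(k - 5)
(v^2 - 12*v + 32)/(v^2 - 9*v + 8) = (v - 4)/(v - 1)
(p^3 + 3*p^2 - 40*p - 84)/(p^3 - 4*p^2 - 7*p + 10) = (p^2 + p - 42)/(p^2 - 6*p + 5)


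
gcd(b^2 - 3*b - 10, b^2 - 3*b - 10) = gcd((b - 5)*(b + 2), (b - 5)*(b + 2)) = b^2 - 3*b - 10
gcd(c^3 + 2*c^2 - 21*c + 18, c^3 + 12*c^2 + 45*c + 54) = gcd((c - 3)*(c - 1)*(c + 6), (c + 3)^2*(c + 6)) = c + 6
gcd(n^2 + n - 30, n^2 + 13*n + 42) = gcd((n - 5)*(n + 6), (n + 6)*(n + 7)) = n + 6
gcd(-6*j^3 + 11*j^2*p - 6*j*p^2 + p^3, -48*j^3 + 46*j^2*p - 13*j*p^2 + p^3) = 6*j^2 - 5*j*p + p^2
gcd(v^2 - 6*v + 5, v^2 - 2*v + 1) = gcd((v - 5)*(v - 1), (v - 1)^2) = v - 1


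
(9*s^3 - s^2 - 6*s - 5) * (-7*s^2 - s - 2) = -63*s^5 - 2*s^4 + 25*s^3 + 43*s^2 + 17*s + 10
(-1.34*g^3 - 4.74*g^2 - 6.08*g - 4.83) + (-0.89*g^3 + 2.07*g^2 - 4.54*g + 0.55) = -2.23*g^3 - 2.67*g^2 - 10.62*g - 4.28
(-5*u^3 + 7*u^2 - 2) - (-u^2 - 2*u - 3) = -5*u^3 + 8*u^2 + 2*u + 1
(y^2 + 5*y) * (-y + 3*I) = -y^3 - 5*y^2 + 3*I*y^2 + 15*I*y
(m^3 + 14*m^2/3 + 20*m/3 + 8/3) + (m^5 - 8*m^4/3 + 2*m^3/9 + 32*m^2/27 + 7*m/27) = m^5 - 8*m^4/3 + 11*m^3/9 + 158*m^2/27 + 187*m/27 + 8/3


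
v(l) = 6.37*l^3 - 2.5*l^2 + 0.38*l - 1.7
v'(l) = 19.11*l^2 - 5.0*l + 0.38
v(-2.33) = -96.73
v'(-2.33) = 115.78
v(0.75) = -0.13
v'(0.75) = 7.38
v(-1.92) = -56.73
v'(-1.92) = 80.43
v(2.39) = 71.89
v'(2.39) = 97.59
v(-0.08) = -1.75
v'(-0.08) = 0.90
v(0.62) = -0.91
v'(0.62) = 4.63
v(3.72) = 293.04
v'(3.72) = 246.23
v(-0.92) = -9.13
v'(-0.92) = 21.15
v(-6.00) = -1469.90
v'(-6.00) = 718.34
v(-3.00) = -197.33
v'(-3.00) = 187.37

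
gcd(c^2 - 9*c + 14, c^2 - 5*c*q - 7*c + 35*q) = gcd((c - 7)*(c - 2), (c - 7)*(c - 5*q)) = c - 7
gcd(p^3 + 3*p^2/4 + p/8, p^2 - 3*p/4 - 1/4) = p + 1/4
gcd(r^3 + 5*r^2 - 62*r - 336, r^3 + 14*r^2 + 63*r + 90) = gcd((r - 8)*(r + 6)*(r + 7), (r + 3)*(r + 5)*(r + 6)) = r + 6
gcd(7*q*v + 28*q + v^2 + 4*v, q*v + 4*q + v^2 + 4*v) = v + 4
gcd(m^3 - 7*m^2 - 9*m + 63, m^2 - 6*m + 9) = m - 3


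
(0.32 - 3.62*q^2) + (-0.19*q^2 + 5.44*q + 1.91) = -3.81*q^2 + 5.44*q + 2.23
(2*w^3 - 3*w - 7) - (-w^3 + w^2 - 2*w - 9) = 3*w^3 - w^2 - w + 2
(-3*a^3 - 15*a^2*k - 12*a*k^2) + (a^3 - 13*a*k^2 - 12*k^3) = -2*a^3 - 15*a^2*k - 25*a*k^2 - 12*k^3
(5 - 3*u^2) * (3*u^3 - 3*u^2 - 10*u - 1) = -9*u^5 + 9*u^4 + 45*u^3 - 12*u^2 - 50*u - 5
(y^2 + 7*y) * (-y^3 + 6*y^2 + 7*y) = -y^5 - y^4 + 49*y^3 + 49*y^2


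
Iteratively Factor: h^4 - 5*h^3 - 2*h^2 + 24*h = (h - 4)*(h^3 - h^2 - 6*h) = h*(h - 4)*(h^2 - h - 6) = h*(h - 4)*(h - 3)*(h + 2)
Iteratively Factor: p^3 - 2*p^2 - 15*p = (p)*(p^2 - 2*p - 15) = p*(p - 5)*(p + 3)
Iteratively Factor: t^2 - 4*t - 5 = (t + 1)*(t - 5)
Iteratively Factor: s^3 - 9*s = (s - 3)*(s^2 + 3*s) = (s - 3)*(s + 3)*(s)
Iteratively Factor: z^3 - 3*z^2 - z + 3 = (z + 1)*(z^2 - 4*z + 3) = (z - 3)*(z + 1)*(z - 1)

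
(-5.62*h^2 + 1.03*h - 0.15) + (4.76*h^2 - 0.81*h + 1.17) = -0.86*h^2 + 0.22*h + 1.02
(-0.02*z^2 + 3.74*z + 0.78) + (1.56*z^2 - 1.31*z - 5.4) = 1.54*z^2 + 2.43*z - 4.62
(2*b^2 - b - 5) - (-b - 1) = 2*b^2 - 4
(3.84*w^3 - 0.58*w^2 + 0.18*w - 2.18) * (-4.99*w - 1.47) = -19.1616*w^4 - 2.7506*w^3 - 0.0456000000000001*w^2 + 10.6136*w + 3.2046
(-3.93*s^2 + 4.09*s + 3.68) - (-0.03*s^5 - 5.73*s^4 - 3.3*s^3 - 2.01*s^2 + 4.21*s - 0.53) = 0.03*s^5 + 5.73*s^4 + 3.3*s^3 - 1.92*s^2 - 0.12*s + 4.21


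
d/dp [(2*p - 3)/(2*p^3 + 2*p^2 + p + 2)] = (4*p^3 + 4*p^2 + 2*p - (2*p - 3)*(6*p^2 + 4*p + 1) + 4)/(2*p^3 + 2*p^2 + p + 2)^2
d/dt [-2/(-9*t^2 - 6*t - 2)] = 12*(-3*t - 1)/(9*t^2 + 6*t + 2)^2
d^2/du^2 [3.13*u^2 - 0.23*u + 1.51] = 6.26000000000000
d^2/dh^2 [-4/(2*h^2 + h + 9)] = 8*(4*h^2 + 2*h - (4*h + 1)^2 + 18)/(2*h^2 + h + 9)^3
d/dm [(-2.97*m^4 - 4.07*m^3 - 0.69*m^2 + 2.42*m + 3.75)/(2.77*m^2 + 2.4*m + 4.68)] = (-16.4538*m^5 - 32.6579*m^4 - 75.1344*m^3 - 65.5022*m^2 - 27.2334*m + 2.3256)/(7.6729*m^4 + 13.296*m^3 + 31.6872*m^2 + 22.464*m + 21.9024)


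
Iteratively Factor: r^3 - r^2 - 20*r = (r - 5)*(r^2 + 4*r) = (r - 5)*(r + 4)*(r)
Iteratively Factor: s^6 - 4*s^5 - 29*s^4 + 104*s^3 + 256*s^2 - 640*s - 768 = (s + 1)*(s^5 - 5*s^4 - 24*s^3 + 128*s^2 + 128*s - 768) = (s + 1)*(s + 4)*(s^4 - 9*s^3 + 12*s^2 + 80*s - 192) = (s - 4)*(s + 1)*(s + 4)*(s^3 - 5*s^2 - 8*s + 48) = (s - 4)^2*(s + 1)*(s + 4)*(s^2 - s - 12) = (s - 4)^3*(s + 1)*(s + 4)*(s + 3)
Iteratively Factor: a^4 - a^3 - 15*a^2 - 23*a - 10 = (a - 5)*(a^3 + 4*a^2 + 5*a + 2) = (a - 5)*(a + 2)*(a^2 + 2*a + 1) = (a - 5)*(a + 1)*(a + 2)*(a + 1)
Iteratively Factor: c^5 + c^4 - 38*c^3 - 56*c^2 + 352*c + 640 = (c + 4)*(c^4 - 3*c^3 - 26*c^2 + 48*c + 160) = (c + 4)^2*(c^3 - 7*c^2 + 2*c + 40) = (c - 4)*(c + 4)^2*(c^2 - 3*c - 10) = (c - 4)*(c + 2)*(c + 4)^2*(c - 5)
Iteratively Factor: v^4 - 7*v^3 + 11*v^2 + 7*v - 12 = (v - 3)*(v^3 - 4*v^2 - v + 4) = (v - 3)*(v - 1)*(v^2 - 3*v - 4) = (v - 3)*(v - 1)*(v + 1)*(v - 4)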